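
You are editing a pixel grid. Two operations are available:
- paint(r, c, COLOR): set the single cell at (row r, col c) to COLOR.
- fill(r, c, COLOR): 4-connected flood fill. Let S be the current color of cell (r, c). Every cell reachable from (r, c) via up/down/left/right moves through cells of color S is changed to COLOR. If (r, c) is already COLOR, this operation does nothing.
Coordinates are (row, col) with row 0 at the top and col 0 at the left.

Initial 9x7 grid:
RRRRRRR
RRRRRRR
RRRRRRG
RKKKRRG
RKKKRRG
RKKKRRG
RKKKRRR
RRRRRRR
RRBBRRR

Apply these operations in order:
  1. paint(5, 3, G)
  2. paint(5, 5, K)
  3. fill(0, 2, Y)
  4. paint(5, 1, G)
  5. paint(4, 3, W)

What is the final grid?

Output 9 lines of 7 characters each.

After op 1 paint(5,3,G):
RRRRRRR
RRRRRRR
RRRRRRG
RKKKRRG
RKKKRRG
RKKGRRG
RKKKRRR
RRRRRRR
RRBBRRR
After op 2 paint(5,5,K):
RRRRRRR
RRRRRRR
RRRRRRG
RKKKRRG
RKKKRRG
RKKGRKG
RKKKRRR
RRRRRRR
RRBBRRR
After op 3 fill(0,2,Y) [44 cells changed]:
YYYYYYY
YYYYYYY
YYYYYYG
YKKKYYG
YKKKYYG
YKKGYKG
YKKKYYY
YYYYYYY
YYBBYYY
After op 4 paint(5,1,G):
YYYYYYY
YYYYYYY
YYYYYYG
YKKKYYG
YKKKYYG
YGKGYKG
YKKKYYY
YYYYYYY
YYBBYYY
After op 5 paint(4,3,W):
YYYYYYY
YYYYYYY
YYYYYYG
YKKKYYG
YKKWYYG
YGKGYKG
YKKKYYY
YYYYYYY
YYBBYYY

Answer: YYYYYYY
YYYYYYY
YYYYYYG
YKKKYYG
YKKWYYG
YGKGYKG
YKKKYYY
YYYYYYY
YYBBYYY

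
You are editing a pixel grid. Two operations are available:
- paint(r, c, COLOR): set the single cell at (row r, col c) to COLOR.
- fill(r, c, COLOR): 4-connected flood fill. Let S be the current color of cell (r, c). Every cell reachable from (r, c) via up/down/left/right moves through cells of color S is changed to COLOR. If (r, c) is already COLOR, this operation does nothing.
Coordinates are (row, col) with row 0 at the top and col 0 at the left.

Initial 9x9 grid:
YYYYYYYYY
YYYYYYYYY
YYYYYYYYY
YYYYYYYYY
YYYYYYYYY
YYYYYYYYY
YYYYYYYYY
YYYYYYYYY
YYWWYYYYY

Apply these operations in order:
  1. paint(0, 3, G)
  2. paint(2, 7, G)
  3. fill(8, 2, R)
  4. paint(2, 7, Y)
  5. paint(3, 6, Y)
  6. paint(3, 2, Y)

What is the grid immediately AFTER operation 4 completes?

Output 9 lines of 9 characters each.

After op 1 paint(0,3,G):
YYYGYYYYY
YYYYYYYYY
YYYYYYYYY
YYYYYYYYY
YYYYYYYYY
YYYYYYYYY
YYYYYYYYY
YYYYYYYYY
YYWWYYYYY
After op 2 paint(2,7,G):
YYYGYYYYY
YYYYYYYYY
YYYYYYYGY
YYYYYYYYY
YYYYYYYYY
YYYYYYYYY
YYYYYYYYY
YYYYYYYYY
YYWWYYYYY
After op 3 fill(8,2,R) [2 cells changed]:
YYYGYYYYY
YYYYYYYYY
YYYYYYYGY
YYYYYYYYY
YYYYYYYYY
YYYYYYYYY
YYYYYYYYY
YYYYYYYYY
YYRRYYYYY
After op 4 paint(2,7,Y):
YYYGYYYYY
YYYYYYYYY
YYYYYYYYY
YYYYYYYYY
YYYYYYYYY
YYYYYYYYY
YYYYYYYYY
YYYYYYYYY
YYRRYYYYY

Answer: YYYGYYYYY
YYYYYYYYY
YYYYYYYYY
YYYYYYYYY
YYYYYYYYY
YYYYYYYYY
YYYYYYYYY
YYYYYYYYY
YYRRYYYYY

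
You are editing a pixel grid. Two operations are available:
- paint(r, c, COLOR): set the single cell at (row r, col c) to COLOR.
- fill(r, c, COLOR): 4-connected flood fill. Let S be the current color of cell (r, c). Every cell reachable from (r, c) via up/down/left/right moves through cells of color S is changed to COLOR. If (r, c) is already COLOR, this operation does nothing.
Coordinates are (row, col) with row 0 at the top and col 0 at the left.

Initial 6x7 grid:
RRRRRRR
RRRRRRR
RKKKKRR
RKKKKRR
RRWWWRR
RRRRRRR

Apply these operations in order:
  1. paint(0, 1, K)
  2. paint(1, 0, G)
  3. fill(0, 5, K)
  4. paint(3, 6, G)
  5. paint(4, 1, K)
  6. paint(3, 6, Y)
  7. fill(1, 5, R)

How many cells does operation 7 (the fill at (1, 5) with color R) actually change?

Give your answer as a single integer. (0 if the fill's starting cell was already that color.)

Answer: 36

Derivation:
After op 1 paint(0,1,K):
RKRRRRR
RRRRRRR
RKKKKRR
RKKKKRR
RRWWWRR
RRRRRRR
After op 2 paint(1,0,G):
RKRRRRR
GRRRRRR
RKKKKRR
RKKKKRR
RRWWWRR
RRRRRRR
After op 3 fill(0,5,K) [28 cells changed]:
RKKKKKK
GKKKKKK
KKKKKKK
KKKKKKK
KKWWWKK
KKKKKKK
After op 4 paint(3,6,G):
RKKKKKK
GKKKKKK
KKKKKKK
KKKKKKG
KKWWWKK
KKKKKKK
After op 5 paint(4,1,K):
RKKKKKK
GKKKKKK
KKKKKKK
KKKKKKG
KKWWWKK
KKKKKKK
After op 6 paint(3,6,Y):
RKKKKKK
GKKKKKK
KKKKKKK
KKKKKKY
KKWWWKK
KKKKKKK
After op 7 fill(1,5,R) [36 cells changed]:
RRRRRRR
GRRRRRR
RRRRRRR
RRRRRRY
RRWWWRR
RRRRRRR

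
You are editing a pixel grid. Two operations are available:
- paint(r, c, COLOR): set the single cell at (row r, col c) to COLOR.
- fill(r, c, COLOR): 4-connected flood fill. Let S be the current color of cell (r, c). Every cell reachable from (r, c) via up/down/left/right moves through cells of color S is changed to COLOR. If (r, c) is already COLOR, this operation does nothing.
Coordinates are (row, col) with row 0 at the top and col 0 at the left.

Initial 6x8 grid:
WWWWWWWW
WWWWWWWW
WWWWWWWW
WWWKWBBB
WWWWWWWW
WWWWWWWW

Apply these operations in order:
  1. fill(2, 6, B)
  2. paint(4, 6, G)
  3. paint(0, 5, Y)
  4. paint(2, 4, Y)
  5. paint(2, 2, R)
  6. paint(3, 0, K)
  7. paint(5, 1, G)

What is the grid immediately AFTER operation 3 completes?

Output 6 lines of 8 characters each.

After op 1 fill(2,6,B) [44 cells changed]:
BBBBBBBB
BBBBBBBB
BBBBBBBB
BBBKBBBB
BBBBBBBB
BBBBBBBB
After op 2 paint(4,6,G):
BBBBBBBB
BBBBBBBB
BBBBBBBB
BBBKBBBB
BBBBBBGB
BBBBBBBB
After op 3 paint(0,5,Y):
BBBBBYBB
BBBBBBBB
BBBBBBBB
BBBKBBBB
BBBBBBGB
BBBBBBBB

Answer: BBBBBYBB
BBBBBBBB
BBBBBBBB
BBBKBBBB
BBBBBBGB
BBBBBBBB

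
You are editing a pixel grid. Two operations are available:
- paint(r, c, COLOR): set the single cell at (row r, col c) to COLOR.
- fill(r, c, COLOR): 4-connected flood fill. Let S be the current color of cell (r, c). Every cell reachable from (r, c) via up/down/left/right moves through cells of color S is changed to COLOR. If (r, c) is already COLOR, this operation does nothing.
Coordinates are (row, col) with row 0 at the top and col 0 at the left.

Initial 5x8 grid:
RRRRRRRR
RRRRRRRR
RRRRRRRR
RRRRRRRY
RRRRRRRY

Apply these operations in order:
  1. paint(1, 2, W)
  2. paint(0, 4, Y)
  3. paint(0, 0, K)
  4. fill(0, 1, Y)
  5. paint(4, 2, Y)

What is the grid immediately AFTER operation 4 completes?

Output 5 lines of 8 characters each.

Answer: KYYYYYYY
YYWYYYYY
YYYYYYYY
YYYYYYYY
YYYYYYYY

Derivation:
After op 1 paint(1,2,W):
RRRRRRRR
RRWRRRRR
RRRRRRRR
RRRRRRRY
RRRRRRRY
After op 2 paint(0,4,Y):
RRRRYRRR
RRWRRRRR
RRRRRRRR
RRRRRRRY
RRRRRRRY
After op 3 paint(0,0,K):
KRRRYRRR
RRWRRRRR
RRRRRRRR
RRRRRRRY
RRRRRRRY
After op 4 fill(0,1,Y) [35 cells changed]:
KYYYYYYY
YYWYYYYY
YYYYYYYY
YYYYYYYY
YYYYYYYY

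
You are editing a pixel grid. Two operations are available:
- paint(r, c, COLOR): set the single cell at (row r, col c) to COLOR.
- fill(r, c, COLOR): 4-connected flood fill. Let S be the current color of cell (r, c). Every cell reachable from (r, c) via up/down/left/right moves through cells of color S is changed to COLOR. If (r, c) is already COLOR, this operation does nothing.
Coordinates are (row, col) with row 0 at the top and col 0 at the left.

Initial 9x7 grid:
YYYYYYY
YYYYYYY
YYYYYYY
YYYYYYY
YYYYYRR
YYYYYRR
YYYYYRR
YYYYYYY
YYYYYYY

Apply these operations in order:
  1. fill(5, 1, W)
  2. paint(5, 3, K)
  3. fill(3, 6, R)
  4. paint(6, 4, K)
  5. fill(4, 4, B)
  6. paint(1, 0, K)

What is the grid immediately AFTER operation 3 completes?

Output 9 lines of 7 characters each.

After op 1 fill(5,1,W) [57 cells changed]:
WWWWWWW
WWWWWWW
WWWWWWW
WWWWWWW
WWWWWRR
WWWWWRR
WWWWWRR
WWWWWWW
WWWWWWW
After op 2 paint(5,3,K):
WWWWWWW
WWWWWWW
WWWWWWW
WWWWWWW
WWWWWRR
WWWKWRR
WWWWWRR
WWWWWWW
WWWWWWW
After op 3 fill(3,6,R) [56 cells changed]:
RRRRRRR
RRRRRRR
RRRRRRR
RRRRRRR
RRRRRRR
RRRKRRR
RRRRRRR
RRRRRRR
RRRRRRR

Answer: RRRRRRR
RRRRRRR
RRRRRRR
RRRRRRR
RRRRRRR
RRRKRRR
RRRRRRR
RRRRRRR
RRRRRRR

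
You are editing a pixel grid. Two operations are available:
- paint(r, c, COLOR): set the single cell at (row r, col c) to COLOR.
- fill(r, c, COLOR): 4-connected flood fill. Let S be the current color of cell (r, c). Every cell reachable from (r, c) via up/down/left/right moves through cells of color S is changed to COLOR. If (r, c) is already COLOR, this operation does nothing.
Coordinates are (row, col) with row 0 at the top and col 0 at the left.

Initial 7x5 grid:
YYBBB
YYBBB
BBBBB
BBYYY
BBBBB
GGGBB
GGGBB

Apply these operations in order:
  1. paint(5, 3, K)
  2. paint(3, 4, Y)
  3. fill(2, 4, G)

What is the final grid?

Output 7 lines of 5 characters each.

After op 1 paint(5,3,K):
YYBBB
YYBBB
BBBBB
BBYYY
BBBBB
GGGKB
GGGBB
After op 2 paint(3,4,Y):
YYBBB
YYBBB
BBBBB
BBYYY
BBBBB
GGGKB
GGGBB
After op 3 fill(2,4,G) [21 cells changed]:
YYGGG
YYGGG
GGGGG
GGYYY
GGGGG
GGGKG
GGGGG

Answer: YYGGG
YYGGG
GGGGG
GGYYY
GGGGG
GGGKG
GGGGG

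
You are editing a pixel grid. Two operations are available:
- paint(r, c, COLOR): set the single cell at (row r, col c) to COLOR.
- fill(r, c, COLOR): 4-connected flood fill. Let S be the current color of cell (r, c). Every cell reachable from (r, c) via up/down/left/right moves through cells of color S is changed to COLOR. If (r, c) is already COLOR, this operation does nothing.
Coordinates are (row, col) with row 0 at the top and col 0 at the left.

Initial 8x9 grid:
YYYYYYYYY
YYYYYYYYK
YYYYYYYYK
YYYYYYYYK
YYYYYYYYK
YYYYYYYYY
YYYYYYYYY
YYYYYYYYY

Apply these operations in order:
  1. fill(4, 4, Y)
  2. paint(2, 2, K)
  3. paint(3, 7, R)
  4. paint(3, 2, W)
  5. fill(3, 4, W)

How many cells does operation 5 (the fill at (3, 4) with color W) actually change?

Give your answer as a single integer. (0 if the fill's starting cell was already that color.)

After op 1 fill(4,4,Y) [0 cells changed]:
YYYYYYYYY
YYYYYYYYK
YYYYYYYYK
YYYYYYYYK
YYYYYYYYK
YYYYYYYYY
YYYYYYYYY
YYYYYYYYY
After op 2 paint(2,2,K):
YYYYYYYYY
YYYYYYYYK
YYKYYYYYK
YYYYYYYYK
YYYYYYYYK
YYYYYYYYY
YYYYYYYYY
YYYYYYYYY
After op 3 paint(3,7,R):
YYYYYYYYY
YYYYYYYYK
YYKYYYYYK
YYYYYYYRK
YYYYYYYYK
YYYYYYYYY
YYYYYYYYY
YYYYYYYYY
After op 4 paint(3,2,W):
YYYYYYYYY
YYYYYYYYK
YYKYYYYYK
YYWYYYYRK
YYYYYYYYK
YYYYYYYYY
YYYYYYYYY
YYYYYYYYY
After op 5 fill(3,4,W) [65 cells changed]:
WWWWWWWWW
WWWWWWWWK
WWKWWWWWK
WWWWWWWRK
WWWWWWWWK
WWWWWWWWW
WWWWWWWWW
WWWWWWWWW

Answer: 65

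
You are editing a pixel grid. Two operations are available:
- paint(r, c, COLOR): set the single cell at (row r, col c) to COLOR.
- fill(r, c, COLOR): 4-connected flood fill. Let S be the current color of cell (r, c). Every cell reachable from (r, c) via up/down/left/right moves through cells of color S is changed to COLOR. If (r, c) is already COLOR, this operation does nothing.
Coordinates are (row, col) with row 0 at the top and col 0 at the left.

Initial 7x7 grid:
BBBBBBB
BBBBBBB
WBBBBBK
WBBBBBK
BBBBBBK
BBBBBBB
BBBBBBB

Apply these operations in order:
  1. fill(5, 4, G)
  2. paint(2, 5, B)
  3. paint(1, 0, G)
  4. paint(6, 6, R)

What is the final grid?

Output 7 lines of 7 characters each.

Answer: GGGGGGG
GGGGGGG
WGGGGBK
WGGGGGK
GGGGGGK
GGGGGGG
GGGGGGR

Derivation:
After op 1 fill(5,4,G) [44 cells changed]:
GGGGGGG
GGGGGGG
WGGGGGK
WGGGGGK
GGGGGGK
GGGGGGG
GGGGGGG
After op 2 paint(2,5,B):
GGGGGGG
GGGGGGG
WGGGGBK
WGGGGGK
GGGGGGK
GGGGGGG
GGGGGGG
After op 3 paint(1,0,G):
GGGGGGG
GGGGGGG
WGGGGBK
WGGGGGK
GGGGGGK
GGGGGGG
GGGGGGG
After op 4 paint(6,6,R):
GGGGGGG
GGGGGGG
WGGGGBK
WGGGGGK
GGGGGGK
GGGGGGG
GGGGGGR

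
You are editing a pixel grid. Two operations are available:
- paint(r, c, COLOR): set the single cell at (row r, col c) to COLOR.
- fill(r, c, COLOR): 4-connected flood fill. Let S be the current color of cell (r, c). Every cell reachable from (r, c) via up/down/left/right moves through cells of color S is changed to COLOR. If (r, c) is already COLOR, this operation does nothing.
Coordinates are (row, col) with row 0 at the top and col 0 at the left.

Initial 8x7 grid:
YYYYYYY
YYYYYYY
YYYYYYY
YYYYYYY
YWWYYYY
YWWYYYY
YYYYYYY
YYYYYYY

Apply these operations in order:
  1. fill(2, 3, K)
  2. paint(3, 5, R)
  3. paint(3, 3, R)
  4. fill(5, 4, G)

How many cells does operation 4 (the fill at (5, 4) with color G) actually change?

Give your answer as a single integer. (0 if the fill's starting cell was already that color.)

After op 1 fill(2,3,K) [52 cells changed]:
KKKKKKK
KKKKKKK
KKKKKKK
KKKKKKK
KWWKKKK
KWWKKKK
KKKKKKK
KKKKKKK
After op 2 paint(3,5,R):
KKKKKKK
KKKKKKK
KKKKKKK
KKKKKRK
KWWKKKK
KWWKKKK
KKKKKKK
KKKKKKK
After op 3 paint(3,3,R):
KKKKKKK
KKKKKKK
KKKKKKK
KKKRKRK
KWWKKKK
KWWKKKK
KKKKKKK
KKKKKKK
After op 4 fill(5,4,G) [50 cells changed]:
GGGGGGG
GGGGGGG
GGGGGGG
GGGRGRG
GWWGGGG
GWWGGGG
GGGGGGG
GGGGGGG

Answer: 50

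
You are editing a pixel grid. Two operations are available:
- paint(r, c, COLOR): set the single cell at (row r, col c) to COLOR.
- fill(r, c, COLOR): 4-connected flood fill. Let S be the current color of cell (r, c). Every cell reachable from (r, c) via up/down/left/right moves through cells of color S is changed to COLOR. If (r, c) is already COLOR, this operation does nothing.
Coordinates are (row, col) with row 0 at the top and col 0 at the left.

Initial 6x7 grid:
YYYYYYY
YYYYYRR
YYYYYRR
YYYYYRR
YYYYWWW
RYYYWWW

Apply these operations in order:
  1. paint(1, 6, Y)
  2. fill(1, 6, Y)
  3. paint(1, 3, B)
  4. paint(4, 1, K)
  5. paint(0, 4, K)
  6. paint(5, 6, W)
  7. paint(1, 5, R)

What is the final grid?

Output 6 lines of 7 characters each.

Answer: YYYYKYY
YYYBYRY
YYYYYRR
YYYYYRR
YKYYWWW
RYYYWWW

Derivation:
After op 1 paint(1,6,Y):
YYYYYYY
YYYYYRY
YYYYYRR
YYYYYRR
YYYYWWW
RYYYWWW
After op 2 fill(1,6,Y) [0 cells changed]:
YYYYYYY
YYYYYRY
YYYYYRR
YYYYYRR
YYYYWWW
RYYYWWW
After op 3 paint(1,3,B):
YYYYYYY
YYYBYRY
YYYYYRR
YYYYYRR
YYYYWWW
RYYYWWW
After op 4 paint(4,1,K):
YYYYYYY
YYYBYRY
YYYYYRR
YYYYYRR
YKYYWWW
RYYYWWW
After op 5 paint(0,4,K):
YYYYKYY
YYYBYRY
YYYYYRR
YYYYYRR
YKYYWWW
RYYYWWW
After op 6 paint(5,6,W):
YYYYKYY
YYYBYRY
YYYYYRR
YYYYYRR
YKYYWWW
RYYYWWW
After op 7 paint(1,5,R):
YYYYKYY
YYYBYRY
YYYYYRR
YYYYYRR
YKYYWWW
RYYYWWW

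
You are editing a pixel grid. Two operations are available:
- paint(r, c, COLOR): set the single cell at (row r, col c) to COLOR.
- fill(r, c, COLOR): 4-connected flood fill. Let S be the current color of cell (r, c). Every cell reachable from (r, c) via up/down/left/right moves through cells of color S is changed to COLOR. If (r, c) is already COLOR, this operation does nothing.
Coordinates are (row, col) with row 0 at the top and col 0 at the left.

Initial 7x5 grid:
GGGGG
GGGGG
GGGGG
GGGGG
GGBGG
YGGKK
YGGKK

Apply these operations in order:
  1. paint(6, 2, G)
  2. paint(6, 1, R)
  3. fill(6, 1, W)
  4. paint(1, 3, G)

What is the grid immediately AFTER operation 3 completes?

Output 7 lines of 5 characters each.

Answer: GGGGG
GGGGG
GGGGG
GGGGG
GGBGG
YGGKK
YWGKK

Derivation:
After op 1 paint(6,2,G):
GGGGG
GGGGG
GGGGG
GGGGG
GGBGG
YGGKK
YGGKK
After op 2 paint(6,1,R):
GGGGG
GGGGG
GGGGG
GGGGG
GGBGG
YGGKK
YRGKK
After op 3 fill(6,1,W) [1 cells changed]:
GGGGG
GGGGG
GGGGG
GGGGG
GGBGG
YGGKK
YWGKK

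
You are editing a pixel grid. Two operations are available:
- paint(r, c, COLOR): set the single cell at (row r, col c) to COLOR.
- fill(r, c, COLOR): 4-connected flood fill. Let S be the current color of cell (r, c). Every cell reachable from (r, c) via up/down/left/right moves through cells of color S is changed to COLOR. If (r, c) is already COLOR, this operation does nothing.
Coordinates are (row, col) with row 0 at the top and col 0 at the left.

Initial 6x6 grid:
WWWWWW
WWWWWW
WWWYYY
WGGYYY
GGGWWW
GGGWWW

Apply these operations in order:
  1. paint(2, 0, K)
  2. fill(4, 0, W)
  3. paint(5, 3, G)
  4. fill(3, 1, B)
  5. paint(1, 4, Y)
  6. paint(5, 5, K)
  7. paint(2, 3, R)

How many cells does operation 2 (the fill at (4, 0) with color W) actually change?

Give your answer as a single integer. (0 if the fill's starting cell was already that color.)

Answer: 8

Derivation:
After op 1 paint(2,0,K):
WWWWWW
WWWWWW
KWWYYY
WGGYYY
GGGWWW
GGGWWW
After op 2 fill(4,0,W) [8 cells changed]:
WWWWWW
WWWWWW
KWWYYY
WWWYYY
WWWWWW
WWWWWW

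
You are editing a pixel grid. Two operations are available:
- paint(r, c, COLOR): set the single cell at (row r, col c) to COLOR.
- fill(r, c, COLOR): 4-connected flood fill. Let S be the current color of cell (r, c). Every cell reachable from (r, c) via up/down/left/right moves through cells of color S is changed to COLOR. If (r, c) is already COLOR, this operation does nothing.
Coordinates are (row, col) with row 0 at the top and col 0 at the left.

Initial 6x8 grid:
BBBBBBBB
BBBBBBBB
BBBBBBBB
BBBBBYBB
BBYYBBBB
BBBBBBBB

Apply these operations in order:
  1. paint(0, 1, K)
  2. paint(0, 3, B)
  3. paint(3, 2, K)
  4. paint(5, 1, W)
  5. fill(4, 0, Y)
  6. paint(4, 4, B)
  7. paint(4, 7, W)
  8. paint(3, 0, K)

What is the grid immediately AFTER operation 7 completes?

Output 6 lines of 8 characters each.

After op 1 paint(0,1,K):
BKBBBBBB
BBBBBBBB
BBBBBBBB
BBBBBYBB
BBYYBBBB
BBBBBBBB
After op 2 paint(0,3,B):
BKBBBBBB
BBBBBBBB
BBBBBBBB
BBBBBYBB
BBYYBBBB
BBBBBBBB
After op 3 paint(3,2,K):
BKBBBBBB
BBBBBBBB
BBBBBBBB
BBKBBYBB
BBYYBBBB
BBBBBBBB
After op 4 paint(5,1,W):
BKBBBBBB
BBBBBBBB
BBBBBBBB
BBKBBYBB
BBYYBBBB
BWBBBBBB
After op 5 fill(4,0,Y) [42 cells changed]:
YKYYYYYY
YYYYYYYY
YYYYYYYY
YYKYYYYY
YYYYYYYY
YWYYYYYY
After op 6 paint(4,4,B):
YKYYYYYY
YYYYYYYY
YYYYYYYY
YYKYYYYY
YYYYBYYY
YWYYYYYY
After op 7 paint(4,7,W):
YKYYYYYY
YYYYYYYY
YYYYYYYY
YYKYYYYY
YYYYBYYW
YWYYYYYY

Answer: YKYYYYYY
YYYYYYYY
YYYYYYYY
YYKYYYYY
YYYYBYYW
YWYYYYYY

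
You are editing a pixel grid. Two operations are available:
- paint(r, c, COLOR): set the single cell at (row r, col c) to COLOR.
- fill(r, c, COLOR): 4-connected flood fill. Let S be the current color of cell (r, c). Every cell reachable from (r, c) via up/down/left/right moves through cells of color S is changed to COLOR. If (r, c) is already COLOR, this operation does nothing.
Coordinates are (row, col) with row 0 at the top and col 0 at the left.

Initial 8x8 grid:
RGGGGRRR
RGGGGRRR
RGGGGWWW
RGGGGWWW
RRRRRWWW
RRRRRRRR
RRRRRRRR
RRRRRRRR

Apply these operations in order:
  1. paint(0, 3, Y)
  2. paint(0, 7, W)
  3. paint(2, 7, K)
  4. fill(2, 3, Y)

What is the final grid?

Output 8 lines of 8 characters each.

Answer: RYYYYRRW
RYYYYRRR
RYYYYWWK
RYYYYWWW
RRRRRWWW
RRRRRRRR
RRRRRRRR
RRRRRRRR

Derivation:
After op 1 paint(0,3,Y):
RGGYGRRR
RGGGGRRR
RGGGGWWW
RGGGGWWW
RRRRRWWW
RRRRRRRR
RRRRRRRR
RRRRRRRR
After op 2 paint(0,7,W):
RGGYGRRW
RGGGGRRR
RGGGGWWW
RGGGGWWW
RRRRRWWW
RRRRRRRR
RRRRRRRR
RRRRRRRR
After op 3 paint(2,7,K):
RGGYGRRW
RGGGGRRR
RGGGGWWK
RGGGGWWW
RRRRRWWW
RRRRRRRR
RRRRRRRR
RRRRRRRR
After op 4 fill(2,3,Y) [15 cells changed]:
RYYYYRRW
RYYYYRRR
RYYYYWWK
RYYYYWWW
RRRRRWWW
RRRRRRRR
RRRRRRRR
RRRRRRRR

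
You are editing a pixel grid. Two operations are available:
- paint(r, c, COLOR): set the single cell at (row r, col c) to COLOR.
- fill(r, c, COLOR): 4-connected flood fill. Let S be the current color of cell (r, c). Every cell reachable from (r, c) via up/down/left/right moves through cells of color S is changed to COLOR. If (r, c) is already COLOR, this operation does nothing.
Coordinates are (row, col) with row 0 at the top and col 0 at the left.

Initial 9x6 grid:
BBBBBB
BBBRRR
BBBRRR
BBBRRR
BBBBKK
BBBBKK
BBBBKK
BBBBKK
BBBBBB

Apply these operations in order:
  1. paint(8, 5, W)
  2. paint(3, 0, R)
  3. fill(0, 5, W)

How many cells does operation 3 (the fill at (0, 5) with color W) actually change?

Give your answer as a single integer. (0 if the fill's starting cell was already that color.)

Answer: 35

Derivation:
After op 1 paint(8,5,W):
BBBBBB
BBBRRR
BBBRRR
BBBRRR
BBBBKK
BBBBKK
BBBBKK
BBBBKK
BBBBBW
After op 2 paint(3,0,R):
BBBBBB
BBBRRR
BBBRRR
RBBRRR
BBBBKK
BBBBKK
BBBBKK
BBBBKK
BBBBBW
After op 3 fill(0,5,W) [35 cells changed]:
WWWWWW
WWWRRR
WWWRRR
RWWRRR
WWWWKK
WWWWKK
WWWWKK
WWWWKK
WWWWWW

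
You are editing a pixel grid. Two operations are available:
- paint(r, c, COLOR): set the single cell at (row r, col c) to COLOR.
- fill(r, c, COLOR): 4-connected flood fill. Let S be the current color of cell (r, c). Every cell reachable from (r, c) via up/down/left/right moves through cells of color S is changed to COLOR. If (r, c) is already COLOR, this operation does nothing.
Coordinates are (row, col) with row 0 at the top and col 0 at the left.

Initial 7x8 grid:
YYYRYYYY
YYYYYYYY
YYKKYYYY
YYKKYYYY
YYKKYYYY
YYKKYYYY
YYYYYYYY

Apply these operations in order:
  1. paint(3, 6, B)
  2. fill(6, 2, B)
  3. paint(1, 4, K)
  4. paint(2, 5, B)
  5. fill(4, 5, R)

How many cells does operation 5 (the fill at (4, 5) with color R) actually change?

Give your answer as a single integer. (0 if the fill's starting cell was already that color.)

Answer: 46

Derivation:
After op 1 paint(3,6,B):
YYYRYYYY
YYYYYYYY
YYKKYYYY
YYKKYYBY
YYKKYYYY
YYKKYYYY
YYYYYYYY
After op 2 fill(6,2,B) [46 cells changed]:
BBBRBBBB
BBBBBBBB
BBKKBBBB
BBKKBBBB
BBKKBBBB
BBKKBBBB
BBBBBBBB
After op 3 paint(1,4,K):
BBBRBBBB
BBBBKBBB
BBKKBBBB
BBKKBBBB
BBKKBBBB
BBKKBBBB
BBBBBBBB
After op 4 paint(2,5,B):
BBBRBBBB
BBBBKBBB
BBKKBBBB
BBKKBBBB
BBKKBBBB
BBKKBBBB
BBBBBBBB
After op 5 fill(4,5,R) [46 cells changed]:
RRRRRRRR
RRRRKRRR
RRKKRRRR
RRKKRRRR
RRKKRRRR
RRKKRRRR
RRRRRRRR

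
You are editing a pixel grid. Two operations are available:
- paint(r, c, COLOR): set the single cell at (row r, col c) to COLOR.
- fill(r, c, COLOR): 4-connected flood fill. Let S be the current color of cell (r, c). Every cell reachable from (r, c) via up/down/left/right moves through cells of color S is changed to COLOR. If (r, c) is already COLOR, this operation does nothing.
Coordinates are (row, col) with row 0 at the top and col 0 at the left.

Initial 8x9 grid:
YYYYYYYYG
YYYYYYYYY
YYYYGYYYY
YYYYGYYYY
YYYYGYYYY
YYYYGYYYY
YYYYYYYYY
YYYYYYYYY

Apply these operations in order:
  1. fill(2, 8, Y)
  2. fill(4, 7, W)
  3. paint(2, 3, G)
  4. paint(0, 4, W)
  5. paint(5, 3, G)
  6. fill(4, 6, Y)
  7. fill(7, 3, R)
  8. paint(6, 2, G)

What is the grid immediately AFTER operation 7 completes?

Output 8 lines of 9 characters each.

After op 1 fill(2,8,Y) [0 cells changed]:
YYYYYYYYG
YYYYYYYYY
YYYYGYYYY
YYYYGYYYY
YYYYGYYYY
YYYYGYYYY
YYYYYYYYY
YYYYYYYYY
After op 2 fill(4,7,W) [67 cells changed]:
WWWWWWWWG
WWWWWWWWW
WWWWGWWWW
WWWWGWWWW
WWWWGWWWW
WWWWGWWWW
WWWWWWWWW
WWWWWWWWW
After op 3 paint(2,3,G):
WWWWWWWWG
WWWWWWWWW
WWWGGWWWW
WWWWGWWWW
WWWWGWWWW
WWWWGWWWW
WWWWWWWWW
WWWWWWWWW
After op 4 paint(0,4,W):
WWWWWWWWG
WWWWWWWWW
WWWGGWWWW
WWWWGWWWW
WWWWGWWWW
WWWWGWWWW
WWWWWWWWW
WWWWWWWWW
After op 5 paint(5,3,G):
WWWWWWWWG
WWWWWWWWW
WWWGGWWWW
WWWWGWWWW
WWWWGWWWW
WWWGGWWWW
WWWWWWWWW
WWWWWWWWW
After op 6 fill(4,6,Y) [65 cells changed]:
YYYYYYYYG
YYYYYYYYY
YYYGGYYYY
YYYYGYYYY
YYYYGYYYY
YYYGGYYYY
YYYYYYYYY
YYYYYYYYY
After op 7 fill(7,3,R) [65 cells changed]:
RRRRRRRRG
RRRRRRRRR
RRRGGRRRR
RRRRGRRRR
RRRRGRRRR
RRRGGRRRR
RRRRRRRRR
RRRRRRRRR

Answer: RRRRRRRRG
RRRRRRRRR
RRRGGRRRR
RRRRGRRRR
RRRRGRRRR
RRRGGRRRR
RRRRRRRRR
RRRRRRRRR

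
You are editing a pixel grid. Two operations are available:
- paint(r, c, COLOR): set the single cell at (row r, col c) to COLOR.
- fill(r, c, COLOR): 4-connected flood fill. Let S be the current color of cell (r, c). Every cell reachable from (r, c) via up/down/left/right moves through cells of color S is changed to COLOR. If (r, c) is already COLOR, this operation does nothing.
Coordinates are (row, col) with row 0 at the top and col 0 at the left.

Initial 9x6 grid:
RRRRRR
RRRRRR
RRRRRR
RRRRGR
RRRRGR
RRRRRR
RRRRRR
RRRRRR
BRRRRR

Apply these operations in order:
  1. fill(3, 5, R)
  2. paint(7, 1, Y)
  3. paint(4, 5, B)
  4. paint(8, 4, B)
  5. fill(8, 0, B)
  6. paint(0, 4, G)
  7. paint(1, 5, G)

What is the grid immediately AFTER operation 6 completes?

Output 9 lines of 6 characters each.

Answer: RRRRGR
RRRRRR
RRRRRR
RRRRGR
RRRRGB
RRRRRR
RRRRRR
RYRRRR
BRRRBR

Derivation:
After op 1 fill(3,5,R) [0 cells changed]:
RRRRRR
RRRRRR
RRRRRR
RRRRGR
RRRRGR
RRRRRR
RRRRRR
RRRRRR
BRRRRR
After op 2 paint(7,1,Y):
RRRRRR
RRRRRR
RRRRRR
RRRRGR
RRRRGR
RRRRRR
RRRRRR
RYRRRR
BRRRRR
After op 3 paint(4,5,B):
RRRRRR
RRRRRR
RRRRRR
RRRRGR
RRRRGB
RRRRRR
RRRRRR
RYRRRR
BRRRRR
After op 4 paint(8,4,B):
RRRRRR
RRRRRR
RRRRRR
RRRRGR
RRRRGB
RRRRRR
RRRRRR
RYRRRR
BRRRBR
After op 5 fill(8,0,B) [0 cells changed]:
RRRRRR
RRRRRR
RRRRRR
RRRRGR
RRRRGB
RRRRRR
RRRRRR
RYRRRR
BRRRBR
After op 6 paint(0,4,G):
RRRRGR
RRRRRR
RRRRRR
RRRRGR
RRRRGB
RRRRRR
RRRRRR
RYRRRR
BRRRBR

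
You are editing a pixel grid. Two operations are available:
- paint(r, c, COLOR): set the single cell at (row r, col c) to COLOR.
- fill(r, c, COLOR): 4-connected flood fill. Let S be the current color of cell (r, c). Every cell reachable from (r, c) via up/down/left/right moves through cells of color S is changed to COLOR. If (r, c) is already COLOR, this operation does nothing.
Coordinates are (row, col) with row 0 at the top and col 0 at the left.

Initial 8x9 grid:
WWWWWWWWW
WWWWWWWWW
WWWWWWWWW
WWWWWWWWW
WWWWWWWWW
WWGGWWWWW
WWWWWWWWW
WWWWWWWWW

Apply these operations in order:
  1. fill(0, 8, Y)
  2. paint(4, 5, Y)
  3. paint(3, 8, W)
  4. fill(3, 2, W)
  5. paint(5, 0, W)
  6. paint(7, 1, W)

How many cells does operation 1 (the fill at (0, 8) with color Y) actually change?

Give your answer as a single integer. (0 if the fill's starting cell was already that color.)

After op 1 fill(0,8,Y) [70 cells changed]:
YYYYYYYYY
YYYYYYYYY
YYYYYYYYY
YYYYYYYYY
YYYYYYYYY
YYGGYYYYY
YYYYYYYYY
YYYYYYYYY

Answer: 70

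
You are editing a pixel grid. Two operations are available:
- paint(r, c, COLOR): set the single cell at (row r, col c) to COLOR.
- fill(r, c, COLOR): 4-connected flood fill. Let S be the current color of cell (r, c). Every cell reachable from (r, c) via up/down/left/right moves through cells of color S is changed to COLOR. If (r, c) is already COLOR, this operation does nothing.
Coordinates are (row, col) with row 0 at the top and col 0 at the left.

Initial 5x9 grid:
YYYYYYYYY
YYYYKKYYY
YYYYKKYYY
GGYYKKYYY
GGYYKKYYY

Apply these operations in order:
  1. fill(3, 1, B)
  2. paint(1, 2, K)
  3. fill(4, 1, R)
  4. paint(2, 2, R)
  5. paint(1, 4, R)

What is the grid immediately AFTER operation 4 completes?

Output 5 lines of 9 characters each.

After op 1 fill(3,1,B) [4 cells changed]:
YYYYYYYYY
YYYYKKYYY
YYYYKKYYY
BBYYKKYYY
BBYYKKYYY
After op 2 paint(1,2,K):
YYYYYYYYY
YYKYKKYYY
YYYYKKYYY
BBYYKKYYY
BBYYKKYYY
After op 3 fill(4,1,R) [4 cells changed]:
YYYYYYYYY
YYKYKKYYY
YYYYKKYYY
RRYYKKYYY
RRYYKKYYY
After op 4 paint(2,2,R):
YYYYYYYYY
YYKYKKYYY
YYRYKKYYY
RRYYKKYYY
RRYYKKYYY

Answer: YYYYYYYYY
YYKYKKYYY
YYRYKKYYY
RRYYKKYYY
RRYYKKYYY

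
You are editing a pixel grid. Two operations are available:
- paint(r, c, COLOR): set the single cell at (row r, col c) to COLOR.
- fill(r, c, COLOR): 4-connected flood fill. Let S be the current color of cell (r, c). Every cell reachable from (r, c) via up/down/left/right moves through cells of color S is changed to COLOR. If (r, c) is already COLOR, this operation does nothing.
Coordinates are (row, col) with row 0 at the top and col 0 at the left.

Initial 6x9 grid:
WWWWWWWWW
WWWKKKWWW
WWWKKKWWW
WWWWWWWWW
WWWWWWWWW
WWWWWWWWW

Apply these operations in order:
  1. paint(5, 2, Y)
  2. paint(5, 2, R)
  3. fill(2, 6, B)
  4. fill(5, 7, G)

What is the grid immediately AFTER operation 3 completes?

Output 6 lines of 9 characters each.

Answer: BBBBBBBBB
BBBKKKBBB
BBBKKKBBB
BBBBBBBBB
BBBBBBBBB
BBRBBBBBB

Derivation:
After op 1 paint(5,2,Y):
WWWWWWWWW
WWWKKKWWW
WWWKKKWWW
WWWWWWWWW
WWWWWWWWW
WWYWWWWWW
After op 2 paint(5,2,R):
WWWWWWWWW
WWWKKKWWW
WWWKKKWWW
WWWWWWWWW
WWWWWWWWW
WWRWWWWWW
After op 3 fill(2,6,B) [47 cells changed]:
BBBBBBBBB
BBBKKKBBB
BBBKKKBBB
BBBBBBBBB
BBBBBBBBB
BBRBBBBBB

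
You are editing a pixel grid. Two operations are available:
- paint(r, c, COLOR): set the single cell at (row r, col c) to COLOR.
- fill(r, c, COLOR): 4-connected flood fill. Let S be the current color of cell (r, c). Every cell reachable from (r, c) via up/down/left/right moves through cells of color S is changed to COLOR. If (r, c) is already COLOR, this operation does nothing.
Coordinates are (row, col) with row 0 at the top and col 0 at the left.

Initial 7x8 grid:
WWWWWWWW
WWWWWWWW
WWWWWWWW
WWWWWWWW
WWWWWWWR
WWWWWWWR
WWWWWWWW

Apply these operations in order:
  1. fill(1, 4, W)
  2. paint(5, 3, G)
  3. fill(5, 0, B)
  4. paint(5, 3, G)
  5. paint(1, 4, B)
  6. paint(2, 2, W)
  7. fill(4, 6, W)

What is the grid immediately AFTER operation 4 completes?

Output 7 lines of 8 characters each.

After op 1 fill(1,4,W) [0 cells changed]:
WWWWWWWW
WWWWWWWW
WWWWWWWW
WWWWWWWW
WWWWWWWR
WWWWWWWR
WWWWWWWW
After op 2 paint(5,3,G):
WWWWWWWW
WWWWWWWW
WWWWWWWW
WWWWWWWW
WWWWWWWR
WWWGWWWR
WWWWWWWW
After op 3 fill(5,0,B) [53 cells changed]:
BBBBBBBB
BBBBBBBB
BBBBBBBB
BBBBBBBB
BBBBBBBR
BBBGBBBR
BBBBBBBB
After op 4 paint(5,3,G):
BBBBBBBB
BBBBBBBB
BBBBBBBB
BBBBBBBB
BBBBBBBR
BBBGBBBR
BBBBBBBB

Answer: BBBBBBBB
BBBBBBBB
BBBBBBBB
BBBBBBBB
BBBBBBBR
BBBGBBBR
BBBBBBBB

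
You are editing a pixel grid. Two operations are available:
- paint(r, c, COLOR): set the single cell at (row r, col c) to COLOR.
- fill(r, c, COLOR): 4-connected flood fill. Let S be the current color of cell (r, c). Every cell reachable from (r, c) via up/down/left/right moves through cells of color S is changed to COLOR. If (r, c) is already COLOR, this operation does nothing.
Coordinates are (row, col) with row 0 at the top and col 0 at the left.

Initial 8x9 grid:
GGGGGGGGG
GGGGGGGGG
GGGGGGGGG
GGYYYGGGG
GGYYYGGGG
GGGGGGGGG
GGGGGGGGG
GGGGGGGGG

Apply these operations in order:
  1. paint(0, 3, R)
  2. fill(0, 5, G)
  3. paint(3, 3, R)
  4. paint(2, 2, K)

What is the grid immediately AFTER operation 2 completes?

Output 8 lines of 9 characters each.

Answer: GGGRGGGGG
GGGGGGGGG
GGGGGGGGG
GGYYYGGGG
GGYYYGGGG
GGGGGGGGG
GGGGGGGGG
GGGGGGGGG

Derivation:
After op 1 paint(0,3,R):
GGGRGGGGG
GGGGGGGGG
GGGGGGGGG
GGYYYGGGG
GGYYYGGGG
GGGGGGGGG
GGGGGGGGG
GGGGGGGGG
After op 2 fill(0,5,G) [0 cells changed]:
GGGRGGGGG
GGGGGGGGG
GGGGGGGGG
GGYYYGGGG
GGYYYGGGG
GGGGGGGGG
GGGGGGGGG
GGGGGGGGG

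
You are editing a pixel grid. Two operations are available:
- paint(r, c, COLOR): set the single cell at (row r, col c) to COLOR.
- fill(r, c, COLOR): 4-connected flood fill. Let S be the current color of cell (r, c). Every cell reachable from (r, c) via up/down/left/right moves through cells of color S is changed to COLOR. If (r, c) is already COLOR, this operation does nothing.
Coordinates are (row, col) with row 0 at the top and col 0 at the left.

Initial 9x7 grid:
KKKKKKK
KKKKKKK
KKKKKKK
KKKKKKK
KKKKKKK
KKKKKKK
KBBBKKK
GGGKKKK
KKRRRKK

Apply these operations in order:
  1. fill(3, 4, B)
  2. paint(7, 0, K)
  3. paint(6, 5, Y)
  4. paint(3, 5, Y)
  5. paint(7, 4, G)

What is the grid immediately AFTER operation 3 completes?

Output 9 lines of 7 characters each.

Answer: BBBBBBB
BBBBBBB
BBBBBBB
BBBBBBB
BBBBBBB
BBBBBBB
BBBBBYB
KGGBBBB
KKRRRBB

Derivation:
After op 1 fill(3,4,B) [52 cells changed]:
BBBBBBB
BBBBBBB
BBBBBBB
BBBBBBB
BBBBBBB
BBBBBBB
BBBBBBB
GGGBBBB
KKRRRBB
After op 2 paint(7,0,K):
BBBBBBB
BBBBBBB
BBBBBBB
BBBBBBB
BBBBBBB
BBBBBBB
BBBBBBB
KGGBBBB
KKRRRBB
After op 3 paint(6,5,Y):
BBBBBBB
BBBBBBB
BBBBBBB
BBBBBBB
BBBBBBB
BBBBBBB
BBBBBYB
KGGBBBB
KKRRRBB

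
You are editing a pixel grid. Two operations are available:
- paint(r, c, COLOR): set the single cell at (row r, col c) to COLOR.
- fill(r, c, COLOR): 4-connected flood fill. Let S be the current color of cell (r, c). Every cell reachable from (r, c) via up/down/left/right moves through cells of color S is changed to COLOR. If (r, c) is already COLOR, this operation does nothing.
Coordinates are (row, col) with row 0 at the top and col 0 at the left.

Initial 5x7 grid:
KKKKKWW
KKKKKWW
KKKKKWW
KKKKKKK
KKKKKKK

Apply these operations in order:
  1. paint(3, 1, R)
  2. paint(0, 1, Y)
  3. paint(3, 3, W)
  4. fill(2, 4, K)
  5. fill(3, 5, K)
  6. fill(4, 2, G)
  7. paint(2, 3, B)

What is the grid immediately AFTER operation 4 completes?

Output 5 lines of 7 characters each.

After op 1 paint(3,1,R):
KKKKKWW
KKKKKWW
KKKKKWW
KRKKKKK
KKKKKKK
After op 2 paint(0,1,Y):
KYKKKWW
KKKKKWW
KKKKKWW
KRKKKKK
KKKKKKK
After op 3 paint(3,3,W):
KYKKKWW
KKKKKWW
KKKKKWW
KRKWKKK
KKKKKKK
After op 4 fill(2,4,K) [0 cells changed]:
KYKKKWW
KKKKKWW
KKKKKWW
KRKWKKK
KKKKKKK

Answer: KYKKKWW
KKKKKWW
KKKKKWW
KRKWKKK
KKKKKKK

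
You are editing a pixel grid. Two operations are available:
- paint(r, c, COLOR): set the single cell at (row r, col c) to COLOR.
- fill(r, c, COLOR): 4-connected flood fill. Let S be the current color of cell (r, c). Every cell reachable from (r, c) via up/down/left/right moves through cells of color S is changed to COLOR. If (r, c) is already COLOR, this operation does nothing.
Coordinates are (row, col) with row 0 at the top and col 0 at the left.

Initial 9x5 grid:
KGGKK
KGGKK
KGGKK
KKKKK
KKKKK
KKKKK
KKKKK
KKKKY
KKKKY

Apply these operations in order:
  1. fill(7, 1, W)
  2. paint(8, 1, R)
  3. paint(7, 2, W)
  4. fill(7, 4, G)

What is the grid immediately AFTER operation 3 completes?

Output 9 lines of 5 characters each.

After op 1 fill(7,1,W) [37 cells changed]:
WGGWW
WGGWW
WGGWW
WWWWW
WWWWW
WWWWW
WWWWW
WWWWY
WWWWY
After op 2 paint(8,1,R):
WGGWW
WGGWW
WGGWW
WWWWW
WWWWW
WWWWW
WWWWW
WWWWY
WRWWY
After op 3 paint(7,2,W):
WGGWW
WGGWW
WGGWW
WWWWW
WWWWW
WWWWW
WWWWW
WWWWY
WRWWY

Answer: WGGWW
WGGWW
WGGWW
WWWWW
WWWWW
WWWWW
WWWWW
WWWWY
WRWWY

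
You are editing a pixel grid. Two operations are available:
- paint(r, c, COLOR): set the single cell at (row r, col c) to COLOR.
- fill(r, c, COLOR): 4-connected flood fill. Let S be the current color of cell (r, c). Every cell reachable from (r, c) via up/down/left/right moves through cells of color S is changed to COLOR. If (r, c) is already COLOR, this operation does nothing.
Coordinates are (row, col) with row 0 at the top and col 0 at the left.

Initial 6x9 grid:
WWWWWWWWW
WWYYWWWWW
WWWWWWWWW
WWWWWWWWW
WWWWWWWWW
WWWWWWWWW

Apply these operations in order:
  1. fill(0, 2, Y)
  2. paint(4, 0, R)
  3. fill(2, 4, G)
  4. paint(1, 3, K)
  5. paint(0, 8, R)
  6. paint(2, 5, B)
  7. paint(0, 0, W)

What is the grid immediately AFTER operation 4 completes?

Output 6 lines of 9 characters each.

After op 1 fill(0,2,Y) [52 cells changed]:
YYYYYYYYY
YYYYYYYYY
YYYYYYYYY
YYYYYYYYY
YYYYYYYYY
YYYYYYYYY
After op 2 paint(4,0,R):
YYYYYYYYY
YYYYYYYYY
YYYYYYYYY
YYYYYYYYY
RYYYYYYYY
YYYYYYYYY
After op 3 fill(2,4,G) [53 cells changed]:
GGGGGGGGG
GGGGGGGGG
GGGGGGGGG
GGGGGGGGG
RGGGGGGGG
GGGGGGGGG
After op 4 paint(1,3,K):
GGGGGGGGG
GGGKGGGGG
GGGGGGGGG
GGGGGGGGG
RGGGGGGGG
GGGGGGGGG

Answer: GGGGGGGGG
GGGKGGGGG
GGGGGGGGG
GGGGGGGGG
RGGGGGGGG
GGGGGGGGG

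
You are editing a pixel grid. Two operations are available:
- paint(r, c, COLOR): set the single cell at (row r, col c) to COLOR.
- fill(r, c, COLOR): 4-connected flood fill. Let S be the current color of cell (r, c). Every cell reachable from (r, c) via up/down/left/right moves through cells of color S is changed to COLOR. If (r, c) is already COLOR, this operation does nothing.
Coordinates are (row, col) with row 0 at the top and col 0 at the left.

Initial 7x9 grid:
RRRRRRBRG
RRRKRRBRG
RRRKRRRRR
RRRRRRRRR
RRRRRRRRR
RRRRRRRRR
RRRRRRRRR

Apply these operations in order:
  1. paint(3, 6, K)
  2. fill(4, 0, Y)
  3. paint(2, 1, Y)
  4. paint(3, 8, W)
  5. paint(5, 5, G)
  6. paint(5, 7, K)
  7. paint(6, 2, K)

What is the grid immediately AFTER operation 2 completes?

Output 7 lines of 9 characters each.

After op 1 paint(3,6,K):
RRRRRRBRG
RRRKRRBRG
RRRKRRRRR
RRRRRRKRR
RRRRRRRRR
RRRRRRRRR
RRRRRRRRR
After op 2 fill(4,0,Y) [56 cells changed]:
YYYYYYBYG
YYYKYYBYG
YYYKYYYYY
YYYYYYKYY
YYYYYYYYY
YYYYYYYYY
YYYYYYYYY

Answer: YYYYYYBYG
YYYKYYBYG
YYYKYYYYY
YYYYYYKYY
YYYYYYYYY
YYYYYYYYY
YYYYYYYYY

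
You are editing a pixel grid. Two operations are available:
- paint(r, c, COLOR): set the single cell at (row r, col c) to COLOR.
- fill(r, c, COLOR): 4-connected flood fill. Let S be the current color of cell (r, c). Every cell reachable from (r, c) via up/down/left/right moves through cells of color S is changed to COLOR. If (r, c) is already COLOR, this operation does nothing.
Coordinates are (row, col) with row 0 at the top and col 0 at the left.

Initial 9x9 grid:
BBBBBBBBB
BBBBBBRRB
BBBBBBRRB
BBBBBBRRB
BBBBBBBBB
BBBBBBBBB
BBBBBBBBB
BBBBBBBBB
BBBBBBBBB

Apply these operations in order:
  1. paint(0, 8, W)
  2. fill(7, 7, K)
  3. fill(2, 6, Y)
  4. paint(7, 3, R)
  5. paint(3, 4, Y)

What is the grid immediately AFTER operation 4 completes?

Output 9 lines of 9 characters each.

After op 1 paint(0,8,W):
BBBBBBBBW
BBBBBBRRB
BBBBBBRRB
BBBBBBRRB
BBBBBBBBB
BBBBBBBBB
BBBBBBBBB
BBBBBBBBB
BBBBBBBBB
After op 2 fill(7,7,K) [74 cells changed]:
KKKKKKKKW
KKKKKKRRK
KKKKKKRRK
KKKKKKRRK
KKKKKKKKK
KKKKKKKKK
KKKKKKKKK
KKKKKKKKK
KKKKKKKKK
After op 3 fill(2,6,Y) [6 cells changed]:
KKKKKKKKW
KKKKKKYYK
KKKKKKYYK
KKKKKKYYK
KKKKKKKKK
KKKKKKKKK
KKKKKKKKK
KKKKKKKKK
KKKKKKKKK
After op 4 paint(7,3,R):
KKKKKKKKW
KKKKKKYYK
KKKKKKYYK
KKKKKKYYK
KKKKKKKKK
KKKKKKKKK
KKKKKKKKK
KKKRKKKKK
KKKKKKKKK

Answer: KKKKKKKKW
KKKKKKYYK
KKKKKKYYK
KKKKKKYYK
KKKKKKKKK
KKKKKKKKK
KKKKKKKKK
KKKRKKKKK
KKKKKKKKK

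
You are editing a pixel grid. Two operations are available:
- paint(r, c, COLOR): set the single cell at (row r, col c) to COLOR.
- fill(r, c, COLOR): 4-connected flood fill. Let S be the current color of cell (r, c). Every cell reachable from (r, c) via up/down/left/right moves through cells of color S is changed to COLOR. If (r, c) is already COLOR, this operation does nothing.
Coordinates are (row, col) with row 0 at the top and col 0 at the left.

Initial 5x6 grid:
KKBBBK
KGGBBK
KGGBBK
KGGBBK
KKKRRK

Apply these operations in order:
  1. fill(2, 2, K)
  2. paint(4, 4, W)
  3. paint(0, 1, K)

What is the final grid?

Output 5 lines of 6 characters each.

Answer: KKBBBK
KKKBBK
KKKBBK
KKKBBK
KKKRWK

Derivation:
After op 1 fill(2,2,K) [6 cells changed]:
KKBBBK
KKKBBK
KKKBBK
KKKBBK
KKKRRK
After op 2 paint(4,4,W):
KKBBBK
KKKBBK
KKKBBK
KKKBBK
KKKRWK
After op 3 paint(0,1,K):
KKBBBK
KKKBBK
KKKBBK
KKKBBK
KKKRWK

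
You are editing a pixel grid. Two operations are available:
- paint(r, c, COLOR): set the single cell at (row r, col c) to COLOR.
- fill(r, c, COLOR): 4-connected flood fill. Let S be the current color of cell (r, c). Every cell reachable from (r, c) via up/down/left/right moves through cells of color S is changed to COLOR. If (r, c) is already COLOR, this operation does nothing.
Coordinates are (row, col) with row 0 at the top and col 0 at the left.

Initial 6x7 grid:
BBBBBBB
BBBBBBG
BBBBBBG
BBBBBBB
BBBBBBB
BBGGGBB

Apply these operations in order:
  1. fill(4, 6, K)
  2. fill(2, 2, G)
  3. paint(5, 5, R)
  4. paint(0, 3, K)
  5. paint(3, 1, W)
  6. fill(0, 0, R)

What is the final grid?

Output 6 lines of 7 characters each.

After op 1 fill(4,6,K) [37 cells changed]:
KKKKKKK
KKKKKKG
KKKKKKG
KKKKKKK
KKKKKKK
KKGGGKK
After op 2 fill(2,2,G) [37 cells changed]:
GGGGGGG
GGGGGGG
GGGGGGG
GGGGGGG
GGGGGGG
GGGGGGG
After op 3 paint(5,5,R):
GGGGGGG
GGGGGGG
GGGGGGG
GGGGGGG
GGGGGGG
GGGGGRG
After op 4 paint(0,3,K):
GGGKGGG
GGGGGGG
GGGGGGG
GGGGGGG
GGGGGGG
GGGGGRG
After op 5 paint(3,1,W):
GGGKGGG
GGGGGGG
GGGGGGG
GWGGGGG
GGGGGGG
GGGGGRG
After op 6 fill(0,0,R) [39 cells changed]:
RRRKRRR
RRRRRRR
RRRRRRR
RWRRRRR
RRRRRRR
RRRRRRR

Answer: RRRKRRR
RRRRRRR
RRRRRRR
RWRRRRR
RRRRRRR
RRRRRRR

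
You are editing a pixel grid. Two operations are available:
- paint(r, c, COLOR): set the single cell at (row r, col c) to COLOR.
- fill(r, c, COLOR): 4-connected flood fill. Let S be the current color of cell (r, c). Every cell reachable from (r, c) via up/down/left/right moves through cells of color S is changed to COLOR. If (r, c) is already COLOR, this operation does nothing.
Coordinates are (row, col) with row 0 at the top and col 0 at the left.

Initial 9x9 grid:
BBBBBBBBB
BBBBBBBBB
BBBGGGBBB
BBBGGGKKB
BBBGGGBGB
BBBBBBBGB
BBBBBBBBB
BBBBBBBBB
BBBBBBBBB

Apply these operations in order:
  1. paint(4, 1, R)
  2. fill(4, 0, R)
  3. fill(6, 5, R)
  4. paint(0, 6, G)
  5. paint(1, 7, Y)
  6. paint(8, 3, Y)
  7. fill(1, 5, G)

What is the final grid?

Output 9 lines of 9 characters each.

After op 1 paint(4,1,R):
BBBBBBBBB
BBBBBBBBB
BBBGGGBBB
BBBGGGKKB
BRBGGGBGB
BBBBBBBGB
BBBBBBBBB
BBBBBBBBB
BBBBBBBBB
After op 2 fill(4,0,R) [67 cells changed]:
RRRRRRRRR
RRRRRRRRR
RRRGGGRRR
RRRGGGKKR
RRRGGGRGR
RRRRRRRGR
RRRRRRRRR
RRRRRRRRR
RRRRRRRRR
After op 3 fill(6,5,R) [0 cells changed]:
RRRRRRRRR
RRRRRRRRR
RRRGGGRRR
RRRGGGKKR
RRRGGGRGR
RRRRRRRGR
RRRRRRRRR
RRRRRRRRR
RRRRRRRRR
After op 4 paint(0,6,G):
RRRRRRGRR
RRRRRRRRR
RRRGGGRRR
RRRGGGKKR
RRRGGGRGR
RRRRRRRGR
RRRRRRRRR
RRRRRRRRR
RRRRRRRRR
After op 5 paint(1,7,Y):
RRRRRRGRR
RRRRRRRYR
RRRGGGRRR
RRRGGGKKR
RRRGGGRGR
RRRRRRRGR
RRRRRRRRR
RRRRRRRRR
RRRRRRRRR
After op 6 paint(8,3,Y):
RRRRRRGRR
RRRRRRRYR
RRRGGGRRR
RRRGGGKKR
RRRGGGRGR
RRRRRRRGR
RRRRRRRRR
RRRRRRRRR
RRRYRRRRR
After op 7 fill(1,5,G) [65 cells changed]:
GGGGGGGGG
GGGGGGGYG
GGGGGGGGG
GGGGGGKKG
GGGGGGGGG
GGGGGGGGG
GGGGGGGGG
GGGGGGGGG
GGGYGGGGG

Answer: GGGGGGGGG
GGGGGGGYG
GGGGGGGGG
GGGGGGKKG
GGGGGGGGG
GGGGGGGGG
GGGGGGGGG
GGGGGGGGG
GGGYGGGGG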